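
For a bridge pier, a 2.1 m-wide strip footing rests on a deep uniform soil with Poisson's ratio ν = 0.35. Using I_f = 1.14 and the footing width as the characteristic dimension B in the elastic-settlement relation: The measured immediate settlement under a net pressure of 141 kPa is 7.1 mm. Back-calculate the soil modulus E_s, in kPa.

S_e = q·B·(1−ν²)/E_s · I_f  ⇒  E_s = q·B·(1−ν²)·I_f / S_e.
E_s = 141 × 2.1 × 0.8775 × 1.14 / 0.0071 = 41720 kPa

E_s ≈ 41700 kPa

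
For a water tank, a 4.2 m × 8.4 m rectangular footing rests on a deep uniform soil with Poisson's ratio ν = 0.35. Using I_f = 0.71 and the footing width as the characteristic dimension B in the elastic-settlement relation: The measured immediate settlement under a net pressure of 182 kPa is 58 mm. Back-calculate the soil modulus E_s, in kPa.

S_e = q·B·(1−ν²)/E_s · I_f  ⇒  E_s = q·B·(1−ν²)·I_f / S_e.
E_s = 182 × 4.2 × 0.8775 × 0.71 / 0.058 = 8211 kPa

E_s ≈ 8210 kPa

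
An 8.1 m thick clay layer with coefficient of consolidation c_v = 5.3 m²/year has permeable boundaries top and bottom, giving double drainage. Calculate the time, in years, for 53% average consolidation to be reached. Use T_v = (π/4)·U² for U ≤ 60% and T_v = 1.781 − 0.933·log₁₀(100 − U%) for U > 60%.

t ≈ 0.683 years

Drainage path length: H_d = H/2 = 4.05 m (double drainage).
U ≤ 60%: T_v = (π/4)·U² = (π/4)×0.53² = 0.22062.
t = T_v·H_d²/c_v = 0.22062×4.05²/5.3 = 0.6828 years.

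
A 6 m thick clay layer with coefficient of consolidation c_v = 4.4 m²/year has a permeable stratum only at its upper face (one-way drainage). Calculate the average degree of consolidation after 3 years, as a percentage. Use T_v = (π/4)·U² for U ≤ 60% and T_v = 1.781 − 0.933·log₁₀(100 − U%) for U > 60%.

Drainage path length: H_d = H = 6 m (single drainage).
T_v = c_v·t/H_d² = 4.4×3/6² = 0.36667.
T_v = 0.36667 corresponds to the U > 60% branch:
U = 1 − 10^((1.781 − T_v)/0.933)/100 = 0.672

U ≈ 67.2 %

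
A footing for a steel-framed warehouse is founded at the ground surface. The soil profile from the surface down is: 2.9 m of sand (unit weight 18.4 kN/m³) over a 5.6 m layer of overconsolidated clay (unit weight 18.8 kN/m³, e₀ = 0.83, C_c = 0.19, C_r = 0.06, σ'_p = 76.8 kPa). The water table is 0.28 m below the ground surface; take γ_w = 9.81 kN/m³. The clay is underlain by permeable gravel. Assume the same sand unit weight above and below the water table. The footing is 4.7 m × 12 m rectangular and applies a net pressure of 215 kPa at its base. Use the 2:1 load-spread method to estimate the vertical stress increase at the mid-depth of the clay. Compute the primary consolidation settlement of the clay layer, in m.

Mid-depth of clay below the ground surface: z = 2.9 + 5.6/2 = 5.7 m.
Total vertical stress at mid-clay: σ_v = 18.4×2.9 + 18.8×2.8 = 106 kPa.
Pore pressure: u = 9.81×(5.7 − 0.28) = 53.17 kPa.
Initial effective stress: σ'_0 = σ_v − u = 106 − 53.17 = 52.83 kPa.
Stress increase at mid-clay by the 2:1 spreading method:
Δσ = qBL/((B+z)(L+z)) = 215×4.7×12/((4.7+5.7)(12+5.7)) = 65.874 kPa
Final effective stress: σ'_f = 52.83 + 65.874 = 118.7 kPa.
σ'_f = 118.7 > σ'_p = 76.8 kPa, so the stress path crosses the preconsolidation pressure — recompression up to σ'_p, then virgin compression beyond:
S_c = H/(1+e₀)·[C_r·log₁₀(σ'_p/σ'_0) + C_c·log₁₀(σ'_f/σ'_p)]
    = 5.6/1.83 × [0.06×log₁₀(76.8/52.83) + 0.19×log₁₀(118.7/76.8)]
    = 3.0601 × [0.0097488 + 0.035927] = 0.1398 m

S_c ≈ 0.14 m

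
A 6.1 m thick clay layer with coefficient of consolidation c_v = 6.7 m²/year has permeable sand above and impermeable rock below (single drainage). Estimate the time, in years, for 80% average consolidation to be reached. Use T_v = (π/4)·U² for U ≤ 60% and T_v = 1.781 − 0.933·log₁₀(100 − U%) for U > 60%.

t ≈ 3.15 years

Drainage path length: H_d = H = 6.1 m (single drainage).
U > 60%: T_v = 1.781 − 0.933·log₁₀(100 − 80) = 0.56714.
t = T_v·H_d²/c_v = 0.56714×6.1²/6.7 = 3.15 years.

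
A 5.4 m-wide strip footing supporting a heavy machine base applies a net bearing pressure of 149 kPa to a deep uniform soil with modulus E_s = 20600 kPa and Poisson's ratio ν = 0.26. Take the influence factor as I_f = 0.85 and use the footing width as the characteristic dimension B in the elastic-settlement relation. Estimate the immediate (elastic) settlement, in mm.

S_e ≈ 31 mm

Immediate (elastic) settlement: S_e = q·B·(1−ν²)/E_s · I_f.
S_e = 149 × 5.4 × (1 − 0.26²) / 20600 × 0.85
    = 149 × 5.4 × 0.9324 / 20600 × 0.85
    = 0.03096 m = 30.96 mm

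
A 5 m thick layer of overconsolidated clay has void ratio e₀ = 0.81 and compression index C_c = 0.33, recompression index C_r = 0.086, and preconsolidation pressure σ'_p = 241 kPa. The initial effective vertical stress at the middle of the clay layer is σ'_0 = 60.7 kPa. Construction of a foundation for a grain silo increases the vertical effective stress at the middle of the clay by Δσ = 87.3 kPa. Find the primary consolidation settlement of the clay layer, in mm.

S_c ≈ 92 mm

Final effective stress: σ'_f = 60.7 + 87.3 = 148 kPa.
σ'_f = 148 ≤ σ'_p = 241 kPa, so the clay remains overconsolidated and only the recompression index applies:
S_c = C_r·H/(1+e₀)·log₁₀(σ'_f/σ'_0) = 0.086×5/1.81×log₁₀(148/60.7)
    = 0.23757 × 0.38707 = 0.09195 m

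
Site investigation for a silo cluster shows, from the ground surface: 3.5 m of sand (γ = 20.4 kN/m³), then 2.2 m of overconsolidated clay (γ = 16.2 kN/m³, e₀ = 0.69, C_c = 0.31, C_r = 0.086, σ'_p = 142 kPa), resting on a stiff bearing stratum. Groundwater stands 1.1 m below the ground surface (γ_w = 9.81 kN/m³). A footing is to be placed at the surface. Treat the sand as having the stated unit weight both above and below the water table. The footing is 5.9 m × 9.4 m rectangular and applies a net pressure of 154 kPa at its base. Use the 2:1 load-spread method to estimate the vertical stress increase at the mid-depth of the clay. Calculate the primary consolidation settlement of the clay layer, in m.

Mid-depth of clay below the ground surface: z = 3.5 + 2.2/2 = 4.6 m.
Total vertical stress at mid-clay: σ_v = 20.4×3.5 + 16.2×1.1 = 89.22 kPa.
Pore pressure: u = 9.81×(4.6 − 1.1) = 34.335 kPa.
Initial effective stress: σ'_0 = σ_v − u = 89.22 − 34.335 = 54.885 kPa.
Stress increase at mid-clay by the 2:1 spreading method:
Δσ = qBL/((B+z)(L+z)) = 154×5.9×9.4/((5.9+4.6)(9.4+4.6)) = 58.101 kPa
Final effective stress: σ'_f = 54.885 + 58.101 = 112.99 kPa.
σ'_f = 112.99 ≤ σ'_p = 142 kPa, so the clay remains overconsolidated and only the recompression index applies:
S_c = C_r·H/(1+e₀)·log₁₀(σ'_f/σ'_0) = 0.086×2.2/1.69×log₁₀(112.99/54.885)
    = 0.11195 × 0.31359 = 0.03511 m

S_c ≈ 0.0351 m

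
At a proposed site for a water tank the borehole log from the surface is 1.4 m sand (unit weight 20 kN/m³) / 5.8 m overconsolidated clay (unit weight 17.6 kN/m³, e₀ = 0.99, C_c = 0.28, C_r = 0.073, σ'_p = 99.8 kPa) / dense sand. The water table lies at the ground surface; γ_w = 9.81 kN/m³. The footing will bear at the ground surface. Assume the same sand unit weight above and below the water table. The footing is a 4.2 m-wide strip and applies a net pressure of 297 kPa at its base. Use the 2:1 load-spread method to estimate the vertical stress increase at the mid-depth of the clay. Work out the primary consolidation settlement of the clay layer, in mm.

S_c ≈ 308 mm

Mid-depth of clay below the ground surface: z = 1.4 + 5.8/2 = 4.3 m.
Total vertical stress at mid-clay: σ_v = 20×1.4 + 17.6×2.9 = 79.04 kPa.
Pore pressure: u = 9.81×(4.3 − 0) = 42.183 kPa.
Initial effective stress: σ'_0 = σ_v − u = 79.04 − 42.183 = 36.857 kPa.
Stress increase at mid-clay by the 2:1 spreading method:
Δσ = qB/(B+z) = 297×4.2/(4.2+4.3) = 146.75 kPa
Final effective stress: σ'_f = 36.857 + 146.75 = 183.61 kPa.
σ'_f = 183.61 > σ'_p = 99.8 kPa, so the stress path crosses the preconsolidation pressure — recompression up to σ'_p, then virgin compression beyond:
S_c = H/(1+e₀)·[C_r·log₁₀(σ'_p/σ'_0) + C_c·log₁₀(σ'_f/σ'_p)]
    = 5.8/1.99 × [0.073×log₁₀(99.8/36.857) + 0.28×log₁₀(183.61/99.8)]
    = 2.9146 × [0.031581 + 0.074134] = 0.3081 m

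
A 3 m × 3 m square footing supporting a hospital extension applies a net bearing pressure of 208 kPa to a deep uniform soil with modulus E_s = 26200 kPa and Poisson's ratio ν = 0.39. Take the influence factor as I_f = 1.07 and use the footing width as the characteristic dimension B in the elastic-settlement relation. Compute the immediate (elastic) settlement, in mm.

Immediate (elastic) settlement: S_e = q·B·(1−ν²)/E_s · I_f.
S_e = 208 × 3 × (1 − 0.39²) / 26200 × 1.07
    = 208 × 3 × 0.8479 / 26200 × 1.07
    = 0.02161 m = 21.61 mm

S_e ≈ 21.6 mm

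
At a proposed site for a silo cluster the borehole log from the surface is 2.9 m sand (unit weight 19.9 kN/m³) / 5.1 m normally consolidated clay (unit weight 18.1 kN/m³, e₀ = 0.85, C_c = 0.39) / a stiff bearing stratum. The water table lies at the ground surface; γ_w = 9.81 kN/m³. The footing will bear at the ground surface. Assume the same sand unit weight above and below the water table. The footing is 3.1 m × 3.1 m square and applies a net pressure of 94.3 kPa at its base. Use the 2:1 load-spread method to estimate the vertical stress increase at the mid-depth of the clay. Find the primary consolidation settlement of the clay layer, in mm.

Mid-depth of clay below the ground surface: z = 2.9 + 5.1/2 = 5.45 m.
Total vertical stress at mid-clay: σ_v = 19.9×2.9 + 18.1×2.55 = 103.86 kPa.
Pore pressure: u = 9.81×(5.45 − 0) = 53.465 kPa.
Initial effective stress: σ'_0 = σ_v − u = 103.86 − 53.465 = 50.395 kPa.
Stress increase at mid-clay by the 2:1 spreading method:
Δσ = qBL/((B+z)(L+z)) = 94.3×3.1×3.1/((3.1+5.45)(3.1+5.45)) = 12.397 kPa
Final effective stress: σ'_f = σ'_0 + Δσ = 50.395 + 12.397 = 62.792 kPa.
Normally consolidated clay, so the full stress increment lies on the virgin compression line:
S_c = C_c·H/(1+e₀)·log₁₀(σ'_f/σ'_0) = 0.39×5.1/(1+0.85)×log₁₀(62.792/50.395)
    = 1.0751 × 0.095517 = 0.1027 m

S_c ≈ 103 mm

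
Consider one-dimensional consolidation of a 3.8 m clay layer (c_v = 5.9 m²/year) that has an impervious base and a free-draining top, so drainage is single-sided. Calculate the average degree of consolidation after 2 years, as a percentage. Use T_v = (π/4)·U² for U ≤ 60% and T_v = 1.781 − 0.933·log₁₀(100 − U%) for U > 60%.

U ≈ 89.2 %

Drainage path length: H_d = H = 3.8 m (single drainage).
T_v = c_v·t/H_d² = 5.9×2/3.8² = 0.81717.
T_v = 0.81717 corresponds to the U > 60% branch:
U = 1 − 10^((1.781 − T_v)/0.933)/100 = 0.8921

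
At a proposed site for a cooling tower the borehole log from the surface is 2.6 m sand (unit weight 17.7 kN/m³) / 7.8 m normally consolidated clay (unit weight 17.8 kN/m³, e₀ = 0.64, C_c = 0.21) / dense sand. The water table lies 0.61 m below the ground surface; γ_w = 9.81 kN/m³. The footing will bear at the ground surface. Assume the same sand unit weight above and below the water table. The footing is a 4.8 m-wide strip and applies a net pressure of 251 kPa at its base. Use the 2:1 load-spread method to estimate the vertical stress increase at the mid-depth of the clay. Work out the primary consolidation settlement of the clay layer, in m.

S_c ≈ 0.454 m

Mid-depth of clay below the ground surface: z = 2.6 + 7.8/2 = 6.5 m.
Total vertical stress at mid-clay: σ_v = 17.7×2.6 + 17.8×3.9 = 115.44 kPa.
Pore pressure: u = 9.81×(6.5 − 0.61) = 57.781 kPa.
Initial effective stress: σ'_0 = σ_v − u = 115.44 − 57.781 = 57.659 kPa.
Stress increase at mid-clay by the 2:1 spreading method:
Δσ = qB/(B+z) = 251×4.8/(4.8+6.5) = 106.62 kPa
Final effective stress: σ'_f = σ'_0 + Δσ = 57.659 + 106.62 = 164.28 kPa.
Normally consolidated clay, so the full stress increment lies on the virgin compression line:
S_c = C_c·H/(1+e₀)·log₁₀(σ'_f/σ'_0) = 0.21×7.8/(1+0.64)×log₁₀(164.28/57.659)
    = 0.99878 × 0.45472 = 0.4542 m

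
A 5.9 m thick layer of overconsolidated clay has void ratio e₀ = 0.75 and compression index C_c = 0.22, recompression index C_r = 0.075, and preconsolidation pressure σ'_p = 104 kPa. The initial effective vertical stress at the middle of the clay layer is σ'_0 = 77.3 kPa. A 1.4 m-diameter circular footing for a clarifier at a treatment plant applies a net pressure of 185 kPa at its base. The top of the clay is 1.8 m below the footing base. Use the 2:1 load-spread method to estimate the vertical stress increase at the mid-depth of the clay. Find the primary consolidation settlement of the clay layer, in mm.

S_c ≈ 12.8 mm

Mid-depth of clay below the footing base: z = 1.8 + 5.9/2 = 4.75 m.
Stress increase at mid-clay by the 2:1 spreading method:
Δσ ≈ qD²/(D+z)² = 185×1.4²/(1.4+4.75)² = 9.5869 kPa
Final effective stress: σ'_f = 77.3 + 9.5869 = 86.887 kPa.
σ'_f = 86.887 ≤ σ'_p = 104 kPa, so the clay remains overconsolidated and only the recompression index applies:
S_c = C_r·H/(1+e₀)·log₁₀(σ'_f/σ'_0) = 0.075×5.9/1.75×log₁₀(86.887/77.3)
    = 0.25285 × 0.050775 = 0.01284 m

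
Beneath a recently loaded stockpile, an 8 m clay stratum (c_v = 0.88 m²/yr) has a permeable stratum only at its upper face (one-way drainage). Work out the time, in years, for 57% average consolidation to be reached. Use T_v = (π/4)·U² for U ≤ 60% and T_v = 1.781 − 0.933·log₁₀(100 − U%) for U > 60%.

Drainage path length: H_d = H = 8 m (single drainage).
U ≤ 60%: T_v = (π/4)·U² = (π/4)×0.57² = 0.25518.
t = T_v·H_d²/c_v = 0.25518×8²/0.88 = 18.56 years.

t ≈ 18.6 years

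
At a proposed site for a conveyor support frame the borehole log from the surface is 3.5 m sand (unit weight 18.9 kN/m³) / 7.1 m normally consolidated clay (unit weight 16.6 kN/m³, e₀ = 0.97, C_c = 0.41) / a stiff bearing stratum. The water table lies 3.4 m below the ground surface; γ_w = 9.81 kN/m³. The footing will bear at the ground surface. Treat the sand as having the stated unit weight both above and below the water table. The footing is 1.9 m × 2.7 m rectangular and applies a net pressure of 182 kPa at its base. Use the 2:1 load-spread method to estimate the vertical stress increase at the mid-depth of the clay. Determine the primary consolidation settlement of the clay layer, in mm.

Mid-depth of clay below the ground surface: z = 3.5 + 7.1/2 = 7.05 m.
Total vertical stress at mid-clay: σ_v = 18.9×3.5 + 16.6×3.55 = 125.08 kPa.
Pore pressure: u = 9.81×(7.05 − 3.4) = 35.806 kPa.
Initial effective stress: σ'_0 = σ_v − u = 125.08 − 35.806 = 89.274 kPa.
Stress increase at mid-clay by the 2:1 spreading method:
Δσ = qBL/((B+z)(L+z)) = 182×1.9×2.7/((1.9+7.05)(2.7+7.05)) = 10.699 kPa
Final effective stress: σ'_f = σ'_0 + Δσ = 89.274 + 10.699 = 99.973 kPa.
Normally consolidated clay, so the full stress increment lies on the virgin compression line:
S_c = C_c·H/(1+e₀)·log₁₀(σ'_f/σ'_0) = 0.41×7.1/(1+0.97)×log₁₀(99.973/89.274)
    = 1.4777 × 0.049158 = 0.07264 m

S_c ≈ 72.6 mm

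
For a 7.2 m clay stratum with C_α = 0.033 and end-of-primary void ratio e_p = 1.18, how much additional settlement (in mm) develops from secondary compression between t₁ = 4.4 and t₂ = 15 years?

S_s ≈ 58.1 mm

Secondary compression: S_s = C_α·H/(1+e_p)·log₁₀(t₂/t₁)
S_s = 0.033×7.2/(1+1.18)×log₁₀(15/4.4)
    = 0.109 × 0.5326 = 0.05805 m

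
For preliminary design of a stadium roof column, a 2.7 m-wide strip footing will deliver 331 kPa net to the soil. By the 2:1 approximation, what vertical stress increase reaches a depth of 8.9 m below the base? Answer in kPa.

By the 2:1 method the load spreads at 1 horizontal : 2 vertical, so at depth z the loaded area has grown by z in each plan dimension:
Δσ = qB/(B+z) = 331×2.7/(2.7+8.9) = 77.043 kPa

Δσ_z ≈ 77 kPa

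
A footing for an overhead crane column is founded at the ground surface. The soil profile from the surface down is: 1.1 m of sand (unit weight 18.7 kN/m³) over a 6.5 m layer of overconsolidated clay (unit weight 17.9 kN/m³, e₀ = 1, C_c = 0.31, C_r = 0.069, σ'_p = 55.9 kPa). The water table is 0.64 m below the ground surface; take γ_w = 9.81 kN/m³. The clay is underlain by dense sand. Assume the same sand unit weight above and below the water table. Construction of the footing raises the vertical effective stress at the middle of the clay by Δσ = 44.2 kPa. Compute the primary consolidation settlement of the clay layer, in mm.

S_c ≈ 218 mm

Mid-depth of clay below the ground surface: z = 1.1 + 6.5/2 = 4.35 m.
Total vertical stress at mid-clay: σ_v = 18.7×1.1 + 17.9×3.25 = 78.745 kPa.
Pore pressure: u = 9.81×(4.35 − 0.64) = 36.395 kPa.
Initial effective stress: σ'_0 = σ_v − u = 78.745 − 36.395 = 42.35 kPa.
Final effective stress: σ'_f = 42.35 + 44.2 = 86.55 kPa.
σ'_f = 86.55 > σ'_p = 55.9 kPa, so the stress path crosses the preconsolidation pressure — recompression up to σ'_p, then virgin compression beyond:
S_c = H/(1+e₀)·[C_r·log₁₀(σ'_p/σ'_0) + C_c·log₁₀(σ'_f/σ'_p)]
    = 6.5/2 × [0.069×log₁₀(55.9/42.35) + 0.31×log₁₀(86.55/55.9)]
    = 3.25 × [0.0083185 + 0.058855] = 0.2183 m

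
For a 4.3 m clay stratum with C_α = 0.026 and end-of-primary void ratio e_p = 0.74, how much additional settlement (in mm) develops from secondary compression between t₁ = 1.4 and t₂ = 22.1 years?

S_s ≈ 77 mm

Secondary compression: S_s = C_α·H/(1+e_p)·log₁₀(t₂/t₁)
S_s = 0.026×4.3/(1+0.74)×log₁₀(22.1/1.4)
    = 0.06425 × 1.198 = 0.07699 m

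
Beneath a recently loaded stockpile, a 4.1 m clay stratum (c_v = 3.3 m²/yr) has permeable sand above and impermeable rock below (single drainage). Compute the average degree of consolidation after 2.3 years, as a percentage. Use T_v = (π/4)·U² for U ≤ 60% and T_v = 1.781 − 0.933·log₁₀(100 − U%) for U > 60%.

U ≈ 73.4 %

Drainage path length: H_d = H = 4.1 m (single drainage).
T_v = c_v·t/H_d² = 3.3×2.3/4.1² = 0.45152.
T_v = 0.45152 corresponds to the U > 60% branch:
U = 1 − 10^((1.781 − T_v)/0.933)/100 = 0.734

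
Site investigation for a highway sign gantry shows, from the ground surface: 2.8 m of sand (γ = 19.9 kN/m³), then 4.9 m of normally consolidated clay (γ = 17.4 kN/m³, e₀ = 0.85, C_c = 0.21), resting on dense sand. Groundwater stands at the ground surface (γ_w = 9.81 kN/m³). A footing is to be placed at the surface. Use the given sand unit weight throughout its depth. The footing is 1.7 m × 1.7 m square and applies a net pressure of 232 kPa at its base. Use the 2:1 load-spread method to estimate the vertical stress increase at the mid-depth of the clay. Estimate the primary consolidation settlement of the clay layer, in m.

Mid-depth of clay below the ground surface: z = 2.8 + 4.9/2 = 5.25 m.
Total vertical stress at mid-clay: σ_v = 19.9×2.8 + 17.4×2.45 = 98.35 kPa.
Pore pressure: u = 9.81×(5.25 − 0) = 51.503 kPa.
Initial effective stress: σ'_0 = σ_v − u = 98.35 − 51.503 = 46.847 kPa.
Stress increase at mid-clay by the 2:1 spreading method:
Δσ = qBL/((B+z)(L+z)) = 232×1.7×1.7/((1.7+5.25)(1.7+5.25)) = 13.881 kPa
Final effective stress: σ'_f = σ'_0 + Δσ = 46.847 + 13.881 = 60.728 kPa.
Normally consolidated clay, so the full stress increment lies on the virgin compression line:
S_c = C_c·H/(1+e₀)·log₁₀(σ'_f/σ'_0) = 0.21×4.9/(1+0.85)×log₁₀(60.728/46.847)
    = 0.55622 × 0.11271 = 0.06269 m

S_c ≈ 0.0627 m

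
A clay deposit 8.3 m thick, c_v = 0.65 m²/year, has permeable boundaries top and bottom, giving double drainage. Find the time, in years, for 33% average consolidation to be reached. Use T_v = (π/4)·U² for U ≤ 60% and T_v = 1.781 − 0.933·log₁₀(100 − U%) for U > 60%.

Drainage path length: H_d = H/2 = 4.15 m (double drainage).
U ≤ 60%: T_v = (π/4)·U² = (π/4)×0.33² = 0.08553.
t = T_v·H_d²/c_v = 0.08553×4.15²/0.65 = 2.266 years.

t ≈ 2.27 years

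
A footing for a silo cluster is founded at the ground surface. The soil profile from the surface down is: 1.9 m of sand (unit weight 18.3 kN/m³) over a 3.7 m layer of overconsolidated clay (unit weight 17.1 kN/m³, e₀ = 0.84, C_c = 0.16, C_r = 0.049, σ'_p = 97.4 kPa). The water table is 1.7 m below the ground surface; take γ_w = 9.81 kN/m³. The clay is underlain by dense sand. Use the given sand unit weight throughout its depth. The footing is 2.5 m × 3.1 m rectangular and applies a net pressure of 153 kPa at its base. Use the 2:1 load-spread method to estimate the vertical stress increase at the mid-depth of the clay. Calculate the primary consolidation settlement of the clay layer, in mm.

S_c ≈ 20.1 mm

Mid-depth of clay below the ground surface: z = 1.9 + 3.7/2 = 3.75 m.
Total vertical stress at mid-clay: σ_v = 18.3×1.9 + 17.1×1.85 = 66.405 kPa.
Pore pressure: u = 9.81×(3.75 − 1.7) = 20.11 kPa.
Initial effective stress: σ'_0 = σ_v − u = 66.405 − 20.11 = 46.295 kPa.
Stress increase at mid-clay by the 2:1 spreading method:
Δσ = qBL/((B+z)(L+z)) = 153×2.5×3.1/((2.5+3.75)(3.1+3.75)) = 27.696 kPa
Final effective stress: σ'_f = 46.295 + 27.696 = 73.991 kPa.
σ'_f = 73.991 ≤ σ'_p = 97.4 kPa, so the clay remains overconsolidated and only the recompression index applies:
S_c = C_r·H/(1+e₀)·log₁₀(σ'_f/σ'_0) = 0.049×3.7/1.84×log₁₀(73.991/46.295)
    = 0.098534 × 0.20364 = 0.02007 m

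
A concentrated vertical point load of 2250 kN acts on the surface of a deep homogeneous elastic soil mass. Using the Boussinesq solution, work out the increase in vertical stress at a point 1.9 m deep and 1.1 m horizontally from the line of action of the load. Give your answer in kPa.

Boussinesq vertical stress below a point load on an elastic half-space:
Δσ_z = 3P/(2πz²) · [1 + (r/z)²]^(−5/2)
r/z = 1.1/1.9 = 0.57895; [1+(r/z)²]^(−5/2) = 0.48546.
Δσ_z = 3×2250/(2π×1.9²) × 0.48546 = 297.59 × 0.48546 = 144.5 kPa

Δσ_z ≈ 144 kPa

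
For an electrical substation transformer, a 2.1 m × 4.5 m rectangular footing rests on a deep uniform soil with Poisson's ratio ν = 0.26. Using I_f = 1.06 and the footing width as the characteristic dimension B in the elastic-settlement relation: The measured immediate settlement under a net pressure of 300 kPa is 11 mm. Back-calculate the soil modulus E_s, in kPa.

E_s ≈ 56600 kPa

S_e = q·B·(1−ν²)/E_s · I_f  ⇒  E_s = q·B·(1−ν²)·I_f / S_e.
E_s = 300 × 2.1 × 0.9324 × 1.06 / 0.011 = 56610 kPa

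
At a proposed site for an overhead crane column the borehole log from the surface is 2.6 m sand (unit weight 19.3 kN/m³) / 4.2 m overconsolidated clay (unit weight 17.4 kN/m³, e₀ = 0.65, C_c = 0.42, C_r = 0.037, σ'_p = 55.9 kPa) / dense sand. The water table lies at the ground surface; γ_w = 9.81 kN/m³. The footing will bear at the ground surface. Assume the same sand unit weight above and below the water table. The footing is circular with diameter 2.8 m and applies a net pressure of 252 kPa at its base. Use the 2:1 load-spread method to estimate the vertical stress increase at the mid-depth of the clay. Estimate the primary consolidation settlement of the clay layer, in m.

Mid-depth of clay below the ground surface: z = 2.6 + 4.2/2 = 4.7 m.
Total vertical stress at mid-clay: σ_v = 19.3×2.6 + 17.4×2.1 = 86.72 kPa.
Pore pressure: u = 9.81×(4.7 − 0) = 46.107 kPa.
Initial effective stress: σ'_0 = σ_v − u = 86.72 − 46.107 = 40.613 kPa.
Stress increase at mid-clay by the 2:1 spreading method:
Δσ ≈ qD²/(D+z)² = 252×2.8²/(2.8+4.7)² = 35.123 kPa
Final effective stress: σ'_f = 40.613 + 35.123 = 75.736 kPa.
σ'_f = 75.736 > σ'_p = 55.9 kPa, so the stress path crosses the preconsolidation pressure — recompression up to σ'_p, then virgin compression beyond:
S_c = H/(1+e₀)·[C_r·log₁₀(σ'_p/σ'_0) + C_c·log₁₀(σ'_f/σ'_p)]
    = 4.2/1.65 × [0.037×log₁₀(55.9/40.613) + 0.42×log₁₀(75.736/55.9)]
    = 2.5455 × [0.0051336 + 0.055394] = 0.1541 m

S_c ≈ 0.154 m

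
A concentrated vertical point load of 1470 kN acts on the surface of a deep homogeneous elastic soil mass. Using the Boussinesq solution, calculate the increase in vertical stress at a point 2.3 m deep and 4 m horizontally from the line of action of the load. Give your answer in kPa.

Boussinesq vertical stress below a point load on an elastic half-space:
Δσ_z = 3P/(2πz²) · [1 + (r/z)²]^(−5/2)
r/z = 4/2.3 = 1.7391; [1+(r/z)²]^(−5/2) = 0.030775.
Δσ_z = 3×1470/(2π×2.3²) × 0.030775 = 132.68 × 0.030775 = 4.083 kPa

Δσ_z ≈ 4.08 kPa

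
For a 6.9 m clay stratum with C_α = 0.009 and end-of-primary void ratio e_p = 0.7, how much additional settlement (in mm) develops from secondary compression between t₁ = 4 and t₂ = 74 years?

S_s ≈ 46.3 mm

Secondary compression: S_s = C_α·H/(1+e_p)·log₁₀(t₂/t₁)
S_s = 0.009×6.9/(1+0.7)×log₁₀(74/4)
    = 0.03653 × 1.267 = 0.04629 m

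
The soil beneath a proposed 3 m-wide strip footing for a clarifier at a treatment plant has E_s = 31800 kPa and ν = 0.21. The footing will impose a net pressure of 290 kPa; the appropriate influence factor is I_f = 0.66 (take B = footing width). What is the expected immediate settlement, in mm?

Immediate (elastic) settlement: S_e = q·B·(1−ν²)/E_s · I_f.
S_e = 290 × 3 × (1 − 0.21²) / 31800 × 0.66
    = 290 × 3 × 0.9559 / 31800 × 0.66
    = 0.01726 m = 17.26 mm

S_e ≈ 17.3 mm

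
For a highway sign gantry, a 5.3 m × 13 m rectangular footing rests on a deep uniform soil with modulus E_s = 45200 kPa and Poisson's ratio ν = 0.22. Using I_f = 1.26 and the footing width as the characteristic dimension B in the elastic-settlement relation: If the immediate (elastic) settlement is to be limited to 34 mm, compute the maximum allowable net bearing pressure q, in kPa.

q ≈ 242 kPa

S_e = q·B·(1−ν²)/E_s · I_f  ⇒  q = S_e·E_s / (B·(1−ν²)·I_f).
q = 0.034 × 45200 / (5.3 × 0.9516 × 1.26) = 241.8 kPa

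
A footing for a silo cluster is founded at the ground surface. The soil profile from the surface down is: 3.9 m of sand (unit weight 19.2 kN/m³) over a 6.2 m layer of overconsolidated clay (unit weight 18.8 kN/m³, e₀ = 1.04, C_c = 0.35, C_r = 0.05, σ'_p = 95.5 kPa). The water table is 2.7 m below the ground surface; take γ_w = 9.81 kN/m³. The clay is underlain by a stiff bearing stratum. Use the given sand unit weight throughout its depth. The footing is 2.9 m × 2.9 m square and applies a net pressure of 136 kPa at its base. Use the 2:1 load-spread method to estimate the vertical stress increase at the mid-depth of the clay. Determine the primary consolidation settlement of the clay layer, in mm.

S_c ≈ 36.6 mm

Mid-depth of clay below the ground surface: z = 3.9 + 6.2/2 = 7 m.
Total vertical stress at mid-clay: σ_v = 19.2×3.9 + 18.8×3.1 = 133.16 kPa.
Pore pressure: u = 9.81×(7 − 2.7) = 42.183 kPa.
Initial effective stress: σ'_0 = σ_v − u = 133.16 − 42.183 = 90.977 kPa.
Stress increase at mid-clay by the 2:1 spreading method:
Δσ = qBL/((B+z)(L+z)) = 136×2.9×2.9/((2.9+7)(2.9+7)) = 11.67 kPa
Final effective stress: σ'_f = 90.977 + 11.67 = 102.65 kPa.
σ'_f = 102.65 > σ'_p = 95.5 kPa, so the stress path crosses the preconsolidation pressure — recompression up to σ'_p, then virgin compression beyond:
S_c = H/(1+e₀)·[C_r·log₁₀(σ'_p/σ'_0) + C_c·log₁₀(σ'_f/σ'_p)]
    = 6.2/2.04 × [0.05×log₁₀(95.5/90.977) + 0.35×log₁₀(102.65/95.5)]
    = 3.0392 × [0.0010536 + 0.010974] = 0.03655 m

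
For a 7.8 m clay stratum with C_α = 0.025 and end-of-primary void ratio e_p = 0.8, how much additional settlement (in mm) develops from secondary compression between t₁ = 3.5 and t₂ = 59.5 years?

S_s ≈ 133 mm

Secondary compression: S_s = C_α·H/(1+e_p)·log₁₀(t₂/t₁)
S_s = 0.025×7.8/(1+0.8)×log₁₀(59.5/3.5)
    = 0.1083 × 1.23 = 0.1333 m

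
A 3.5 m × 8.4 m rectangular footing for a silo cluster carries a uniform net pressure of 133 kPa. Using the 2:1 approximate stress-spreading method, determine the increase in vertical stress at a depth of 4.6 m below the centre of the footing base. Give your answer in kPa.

Δσ_z ≈ 37.1 kPa

By the 2:1 method the load spreads at 1 horizontal : 2 vertical, so at depth z the loaded area has grown by z in each plan dimension:
Δσ = qBL/((B+z)(L+z)) = 133×3.5×8.4/((3.5+4.6)(8.4+4.6)) = 37.134 kPa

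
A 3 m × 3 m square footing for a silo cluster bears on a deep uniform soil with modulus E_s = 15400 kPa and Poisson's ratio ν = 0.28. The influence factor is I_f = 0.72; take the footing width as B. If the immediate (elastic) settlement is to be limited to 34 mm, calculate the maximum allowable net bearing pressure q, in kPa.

S_e = q·B·(1−ν²)/E_s · I_f  ⇒  q = S_e·E_s / (B·(1−ν²)·I_f).
q = 0.034 × 15400 / (3 × 0.9216 × 0.72) = 263 kPa

q ≈ 263 kPa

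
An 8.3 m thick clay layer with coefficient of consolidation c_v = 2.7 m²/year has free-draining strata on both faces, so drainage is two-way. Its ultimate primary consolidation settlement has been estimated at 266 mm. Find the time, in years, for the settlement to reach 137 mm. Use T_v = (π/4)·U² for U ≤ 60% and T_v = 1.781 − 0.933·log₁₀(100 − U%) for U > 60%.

Drainage path length: H_d = H/2 = 4.15 m (double drainage).
U = S(t)/S_ult = 137/266 = 0.515.
U ≤ 60%: T_v = (π/4)·U² = (π/4)×0.51504² = 0.20834.
t = T_v·H_d²/c_v = 0.20834×4.15²/2.7 = 1.329 years.

t ≈ 1.33 years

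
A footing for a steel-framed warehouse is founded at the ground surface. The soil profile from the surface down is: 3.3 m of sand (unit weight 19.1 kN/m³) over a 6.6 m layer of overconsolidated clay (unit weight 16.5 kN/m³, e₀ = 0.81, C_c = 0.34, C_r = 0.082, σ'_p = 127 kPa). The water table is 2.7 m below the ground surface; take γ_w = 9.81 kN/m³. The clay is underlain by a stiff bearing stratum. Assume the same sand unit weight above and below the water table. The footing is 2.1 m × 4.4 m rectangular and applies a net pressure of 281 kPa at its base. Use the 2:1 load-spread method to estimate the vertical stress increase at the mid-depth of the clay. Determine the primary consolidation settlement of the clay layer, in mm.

Mid-depth of clay below the ground surface: z = 3.3 + 6.6/2 = 6.6 m.
Total vertical stress at mid-clay: σ_v = 19.1×3.3 + 16.5×3.3 = 117.48 kPa.
Pore pressure: u = 9.81×(6.6 − 2.7) = 38.259 kPa.
Initial effective stress: σ'_0 = σ_v − u = 117.48 − 38.259 = 79.221 kPa.
Stress increase at mid-clay by the 2:1 spreading method:
Δσ = qBL/((B+z)(L+z)) = 281×2.1×4.4/((2.1+6.6)(4.4+6.6)) = 27.131 kPa
Final effective stress: σ'_f = 79.221 + 27.131 = 106.35 kPa.
σ'_f = 106.35 ≤ σ'_p = 127 kPa, so the clay remains overconsolidated and only the recompression index applies:
S_c = C_r·H/(1+e₀)·log₁₀(σ'_f/σ'_0) = 0.082×6.6/1.81×log₁₀(106.35/79.221)
    = 0.299 × 0.1279 = 0.03824 m

S_c ≈ 38.2 mm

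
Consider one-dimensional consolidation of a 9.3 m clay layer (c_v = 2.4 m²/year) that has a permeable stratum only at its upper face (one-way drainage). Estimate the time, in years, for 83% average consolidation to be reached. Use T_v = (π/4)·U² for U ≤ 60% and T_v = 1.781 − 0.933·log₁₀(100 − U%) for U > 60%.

t ≈ 22.8 years

Drainage path length: H_d = H = 9.3 m (single drainage).
U > 60%: T_v = 1.781 − 0.933·log₁₀(100 − 83) = 0.63299.
t = T_v·H_d²/c_v = 0.63299×9.3²/2.4 = 22.81 years.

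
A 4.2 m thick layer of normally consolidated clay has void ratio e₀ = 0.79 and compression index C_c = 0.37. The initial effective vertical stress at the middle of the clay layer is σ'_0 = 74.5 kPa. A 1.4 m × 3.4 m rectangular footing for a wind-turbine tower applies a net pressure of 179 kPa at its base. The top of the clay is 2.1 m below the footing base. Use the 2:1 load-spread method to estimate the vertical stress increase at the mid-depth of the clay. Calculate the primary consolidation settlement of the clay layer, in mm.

S_c ≈ 89.7 mm

Mid-depth of clay below the footing base: z = 2.1 + 4.2/2 = 4.2 m.
Stress increase at mid-clay by the 2:1 spreading method:
Δσ = qBL/((B+z)(L+z)) = 179×1.4×3.4/((1.4+4.2)(3.4+4.2)) = 20.02 kPa
Final effective stress: σ'_f = σ'_0 + Δσ = 74.5 + 20.02 = 94.52 kPa.
Normally consolidated clay, so the full stress increment lies on the virgin compression line:
S_c = C_c·H/(1+e₀)·log₁₀(σ'_f/σ'_0) = 0.37×4.2/(1+0.79)×log₁₀(94.52/74.5)
    = 0.86816 × 0.10337 = 0.08974 m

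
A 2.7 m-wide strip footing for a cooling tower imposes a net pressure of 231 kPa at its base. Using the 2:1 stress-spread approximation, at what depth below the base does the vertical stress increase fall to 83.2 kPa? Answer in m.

z ≈ 4.8 m

2:1 spreading — at depth z the loaded area has grown by z in each plan dimension:
qB/(B+z) = Δσ_z ⇒ z = qB/Δσ_z − B = 231×2.7/83.2 − 2.7 = 4.796 m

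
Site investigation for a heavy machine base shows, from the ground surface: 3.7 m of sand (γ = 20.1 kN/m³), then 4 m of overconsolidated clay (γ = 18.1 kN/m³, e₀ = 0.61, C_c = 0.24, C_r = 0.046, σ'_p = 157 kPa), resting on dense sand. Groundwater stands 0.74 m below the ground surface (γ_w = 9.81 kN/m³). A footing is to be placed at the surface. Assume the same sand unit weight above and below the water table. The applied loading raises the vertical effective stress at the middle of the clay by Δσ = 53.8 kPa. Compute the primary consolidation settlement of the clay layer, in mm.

S_c ≈ 31 mm

Mid-depth of clay below the ground surface: z = 3.7 + 4/2 = 5.7 m.
Total vertical stress at mid-clay: σ_v = 20.1×3.7 + 18.1×2 = 110.57 kPa.
Pore pressure: u = 9.81×(5.7 − 0.74) = 48.658 kPa.
Initial effective stress: σ'_0 = σ_v − u = 110.57 − 48.658 = 61.912 kPa.
Final effective stress: σ'_f = 61.912 + 53.8 = 115.71 kPa.
σ'_f = 115.71 ≤ σ'_p = 157 kPa, so the clay remains overconsolidated and only the recompression index applies:
S_c = C_r·H/(1+e₀)·log₁₀(σ'_f/σ'_0) = 0.046×4/1.61×log₁₀(115.71/61.912)
    = 0.11429 × 0.2716 = 0.03104 m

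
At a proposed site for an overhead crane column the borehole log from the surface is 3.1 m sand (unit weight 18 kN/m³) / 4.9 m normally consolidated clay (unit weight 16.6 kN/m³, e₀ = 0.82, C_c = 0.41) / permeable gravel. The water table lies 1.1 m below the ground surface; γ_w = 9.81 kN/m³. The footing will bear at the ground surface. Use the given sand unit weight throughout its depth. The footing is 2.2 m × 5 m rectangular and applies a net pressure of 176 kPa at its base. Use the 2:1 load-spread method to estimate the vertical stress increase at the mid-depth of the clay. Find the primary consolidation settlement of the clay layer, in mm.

S_c ≈ 178 mm

Mid-depth of clay below the ground surface: z = 3.1 + 4.9/2 = 5.55 m.
Total vertical stress at mid-clay: σ_v = 18×3.1 + 16.6×2.45 = 96.47 kPa.
Pore pressure: u = 9.81×(5.55 − 1.1) = 43.655 kPa.
Initial effective stress: σ'_0 = σ_v − u = 96.47 − 43.655 = 52.815 kPa.
Stress increase at mid-clay by the 2:1 spreading method:
Δσ = qBL/((B+z)(L+z)) = 176×2.2×5/((2.2+5.55)(5+5.55)) = 23.678 kPa
Final effective stress: σ'_f = σ'_0 + Δσ = 52.815 + 23.678 = 76.493 kPa.
Normally consolidated clay, so the full stress increment lies on the virgin compression line:
S_c = C_c·H/(1+e₀)·log₁₀(σ'_f/σ'_0) = 0.41×4.9/(1+0.82)×log₁₀(76.493/52.815)
    = 1.1038 × 0.16086 = 0.1776 m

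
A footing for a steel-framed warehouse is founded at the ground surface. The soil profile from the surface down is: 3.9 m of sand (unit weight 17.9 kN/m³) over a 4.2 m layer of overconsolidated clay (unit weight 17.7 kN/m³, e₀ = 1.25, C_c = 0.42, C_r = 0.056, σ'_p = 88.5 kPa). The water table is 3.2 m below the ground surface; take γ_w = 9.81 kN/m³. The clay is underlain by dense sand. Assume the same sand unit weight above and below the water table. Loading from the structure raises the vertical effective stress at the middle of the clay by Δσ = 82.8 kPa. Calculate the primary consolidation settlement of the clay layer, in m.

Mid-depth of clay below the ground surface: z = 3.9 + 4.2/2 = 6 m.
Total vertical stress at mid-clay: σ_v = 17.9×3.9 + 17.7×2.1 = 106.98 kPa.
Pore pressure: u = 9.81×(6 − 3.2) = 27.468 kPa.
Initial effective stress: σ'_0 = σ_v − u = 106.98 − 27.468 = 79.512 kPa.
Final effective stress: σ'_f = 79.512 + 82.8 = 162.31 kPa.
σ'_f = 162.31 > σ'_p = 88.5 kPa, so the stress path crosses the preconsolidation pressure — recompression up to σ'_p, then virgin compression beyond:
S_c = H/(1+e₀)·[C_r·log₁₀(σ'_p/σ'_0) + C_c·log₁₀(σ'_f/σ'_p)]
    = 4.2/2.25 × [0.056×log₁₀(88.5/79.512) + 0.42×log₁₀(162.31/88.5)]
    = 1.8667 × [0.0026046 + 0.11063] = 0.2114 m

S_c ≈ 0.211 m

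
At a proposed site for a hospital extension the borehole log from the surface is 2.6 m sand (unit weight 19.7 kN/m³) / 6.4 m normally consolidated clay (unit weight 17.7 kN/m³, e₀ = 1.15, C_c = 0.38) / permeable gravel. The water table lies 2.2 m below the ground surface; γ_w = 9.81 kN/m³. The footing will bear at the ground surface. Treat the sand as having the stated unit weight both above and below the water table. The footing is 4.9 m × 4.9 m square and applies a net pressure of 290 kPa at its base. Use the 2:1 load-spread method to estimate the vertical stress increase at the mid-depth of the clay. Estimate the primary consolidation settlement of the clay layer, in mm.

S_c ≈ 299 mm

Mid-depth of clay below the ground surface: z = 2.6 + 6.4/2 = 5.8 m.
Total vertical stress at mid-clay: σ_v = 19.7×2.6 + 17.7×3.2 = 107.86 kPa.
Pore pressure: u = 9.81×(5.8 − 2.2) = 35.316 kPa.
Initial effective stress: σ'_0 = σ_v − u = 107.86 − 35.316 = 72.544 kPa.
Stress increase at mid-clay by the 2:1 spreading method:
Δσ = qBL/((B+z)(L+z)) = 290×4.9×4.9/((4.9+5.8)(4.9+5.8)) = 60.817 kPa
Final effective stress: σ'_f = σ'_0 + Δσ = 72.544 + 60.817 = 133.36 kPa.
Normally consolidated clay, so the full stress increment lies on the virgin compression line:
S_c = C_c·H/(1+e₀)·log₁₀(σ'_f/σ'_0) = 0.38×6.4/(1+1.15)×log₁₀(133.36/72.544)
    = 1.1312 × 0.26442 = 0.2991 m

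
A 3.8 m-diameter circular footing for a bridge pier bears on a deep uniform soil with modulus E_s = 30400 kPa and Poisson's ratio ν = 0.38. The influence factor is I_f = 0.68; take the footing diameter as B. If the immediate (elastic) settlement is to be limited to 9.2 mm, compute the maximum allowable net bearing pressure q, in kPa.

q ≈ 127 kPa

S_e = q·B·(1−ν²)/E_s · I_f  ⇒  q = S_e·E_s / (B·(1−ν²)·I_f).
q = 0.0092 × 30400 / (3.8 × 0.8556 × 0.68) = 126.5 kPa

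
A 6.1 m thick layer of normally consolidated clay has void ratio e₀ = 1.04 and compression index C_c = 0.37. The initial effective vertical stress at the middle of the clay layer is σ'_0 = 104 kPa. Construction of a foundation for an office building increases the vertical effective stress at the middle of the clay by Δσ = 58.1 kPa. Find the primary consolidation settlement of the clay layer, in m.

Final effective stress: σ'_f = σ'_0 + Δσ = 104 + 58.1 = 162.1 kPa.
Normally consolidated clay, so the full stress increment lies on the virgin compression line:
S_c = C_c·H/(1+e₀)·log₁₀(σ'_f/σ'_0) = 0.37×6.1/(1+1.04)×log₁₀(162.1/104)
    = 1.1064 × 0.19275 = 0.2133 m

S_c ≈ 0.213 m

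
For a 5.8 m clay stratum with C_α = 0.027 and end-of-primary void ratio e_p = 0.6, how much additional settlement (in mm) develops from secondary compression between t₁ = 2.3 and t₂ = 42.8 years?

Secondary compression: S_s = C_α·H/(1+e_p)·log₁₀(t₂/t₁)
S_s = 0.027×5.8/(1+0.6)×log₁₀(42.8/2.3)
    = 0.09787 × 1.27 = 0.1243 m

S_s ≈ 124 mm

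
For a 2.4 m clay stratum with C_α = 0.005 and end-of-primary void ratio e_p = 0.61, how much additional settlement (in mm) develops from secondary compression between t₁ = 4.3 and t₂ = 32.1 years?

S_s ≈ 6.51 mm

Secondary compression: S_s = C_α·H/(1+e_p)·log₁₀(t₂/t₁)
S_s = 0.005×2.4/(1+0.61)×log₁₀(32.1/4.3)
    = 0.007453 × 0.873 = 0.006507 m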